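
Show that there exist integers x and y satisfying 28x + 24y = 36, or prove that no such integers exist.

x = 3, y = -2

gcd(28, 24) = 4, and 4 divides 36, so integer solutions exist.
Dividing through by 4 reduces the equation to 7x + 6y = 9.
Dividing repeatedly: 7 = 1·6 + 1, 6 = 6·1 + 0.
Unwinding: 1 = 7 − 1·6, i.e. 7·1 + 6·(-1) = 1.
Multiplying through by 9: x = 1·9 = 9, y = (-1)·9 = -9 is a solution.
Shifting by a multiple of (6, −7) keeps it a solution: x = 9 − 1·6 = 3, y = -9 + 1·7 = -2.
Check: 28·3 + 24·(-2) = 84 − 48 = 36. ✓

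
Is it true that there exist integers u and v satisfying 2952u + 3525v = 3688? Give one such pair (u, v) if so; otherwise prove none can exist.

No such integers exist.

Any value of 2952u + 3525v is a multiple of gcd(2952, 3525) = 3.
But 3688 = 3·1229 + 1, so 3 ∤ 3688.
Hence no integers u, v satisfy the equation.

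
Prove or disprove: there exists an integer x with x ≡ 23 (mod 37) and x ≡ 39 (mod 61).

Since 37 and 61 share no common factor, CRT says the pair of congruences has a solution (unique mod 2257).
Any solution of the first congruence is x = 23 + 37t; substituting into the second, 37t ≡ 39 − 23 ≡ 16 (mod 61).
Since 37·33 = 1221 = 20·61 + 1, the inverse of 37 mod 61 is 33.
Multiplying by 33: t ≡ 33·16 = 528 ≡ 40 (mod 61).
Taking t = 40 gives x = 23 + 37·40 = 1503.
Indeed 1503 ≡ 23 (mod 37) and 1503 ≡ 39 (mod 61).

x = 1503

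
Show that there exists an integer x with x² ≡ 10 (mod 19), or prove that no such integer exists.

Computing x² mod 19 for x = 0, 1, …, 9 (enough, by the symmetry x ↦ 19 − x) gives 0, 1, 4, 9, 16, 6, 17, 11, 7, 5.
So the quadratic residues mod 19 are {0, 1, 4, 5, 6, 7, 9, 11, 16, 17}, and 10 is not among them.
Hence no integer x has x² ≡ 10 (mod 19).

No such integer exists.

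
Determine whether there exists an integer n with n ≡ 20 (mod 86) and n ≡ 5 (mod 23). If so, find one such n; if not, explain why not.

n = 1224

The moduli 86 and 23 are coprime, so by the Chinese Remainder Theorem a unique solution modulo 1978 exists.
Any solution of the first congruence is n = 20 + 86t; substituting into the second, 86t ≡ 5 − 20 ≡ 8 (mod 23).
86 ≡ 17 (mod 23), so this reads 17t ≡ 8 (mod 23). Since 17·19 = 323 = 14·23 + 1, the inverse of 17 mod 23 is 19.
Multiplying by 19: t ≡ 19·8 = 152 ≡ 14 (mod 23).
With t = 14: n = 20 + 86·14 = 1224.
Check: 1224 mod 86 = 20, 1224 mod 23 = 5. ✓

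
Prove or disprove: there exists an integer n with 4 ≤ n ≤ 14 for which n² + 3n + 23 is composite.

n = 4

At n = 4: 4² + 3·4 + 23 = 51 = 3·17, which is composite.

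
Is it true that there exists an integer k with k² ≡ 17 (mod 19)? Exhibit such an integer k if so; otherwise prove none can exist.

k = 6

Take k = 6. Then 6² = 36 = 1·19 + 17, so 6² ≡ 17 (mod 19).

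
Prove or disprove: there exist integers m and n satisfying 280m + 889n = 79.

gcd(280, 889) = 7, so every integer of the form 280m + 889n is a multiple of 7.
But 79 is not a multiple of 7 (it leaves remainder 2).
So the equation is unsolvable over ℤ.

There are no such integers.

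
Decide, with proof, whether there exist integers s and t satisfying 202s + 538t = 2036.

gcd(202, 538) = 2, and 2 divides 2036, so integer solutions exist.
Dividing through by 2 reduces the equation to 101s + 269t = 1018.
Run the Euclidean algorithm on 269 and 101: 269 = 2·101 + 67, 101 = 1·67 + 34, 67 = 1·34 + 33, 34 = 1·33 + 1, 33 = 33·1 + 0.
Back-substituting, 1 = 34 − 1·33 = 34 − (67 − 1·34) = −67 + 2·34 = −67 + 2·(101 − 1·67) = 2·101 − 3·67 = 2·101 − 3·(269 − 2·101) = −3·269 + 8·101; that is, 101·8 + 269·(-3) = 1.
Scaling by 1018 gives the particular solution (s, t) = (8144, -3054).
The general solution is s = 8144 + 269k, t = -3054 − 101k; taking k = -30 gives the smaller pair s = 74, t = -24.
Check: 202·74 + 538·(-24) = 14948 − 12912 = 2036. ✓

s = 74, t = -24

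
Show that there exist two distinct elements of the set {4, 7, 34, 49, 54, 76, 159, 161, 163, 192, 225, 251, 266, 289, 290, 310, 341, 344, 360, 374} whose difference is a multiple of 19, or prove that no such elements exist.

Yes: 4 and 251.

4 mod 19 = 4 and 251 mod 19 = 4, so 251 − 4 = 247 = 13·19.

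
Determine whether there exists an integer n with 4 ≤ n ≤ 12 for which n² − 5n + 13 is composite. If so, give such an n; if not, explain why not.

n = 7

At n = 7: 7² − 5·7 + 13 = 27 = 3·9, which is composite.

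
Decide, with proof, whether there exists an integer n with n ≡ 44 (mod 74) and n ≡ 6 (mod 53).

gcd(74, 53) = 1, so the Chinese Remainder Theorem guarantees exactly one residue class mod 3922 satisfying both.
Any solution of the first congruence is n = 44 + 74t; substituting into the second, 74t ≡ 6 − 44 ≡ 15 (mod 53).
74 ≡ 21 (mod 53), so this reads 21t ≡ 15 (mod 53). Note 21·48 = 1008 ≡ 1 (mod 53) (as 1008 − 1 = 19·53), so 21⁻¹ ≡ 48.
Therefore t ≡ 48·15 = 720 ≡ 31 (mod 53).
With t = 31: n = 44 + 74·31 = 2338.
Verify: 2338 = 31·74 + 44 and 2338 = 44·53 + 6. ✓

n = 2338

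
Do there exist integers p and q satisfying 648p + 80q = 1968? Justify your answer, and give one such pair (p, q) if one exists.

Every value of 648p + 80q is a multiple of gcd(648, 80) = 8; since 8 ∣ 1968, solutions exist.
Dividing through by 8 reduces the equation to 81p + 10q = 246.
Run the Euclidean algorithm on 81 and 10: 81 = 8·10 + 1, 10 = 10·1 + 0.
Working back up the chain: 1 = 81 − 8·10. So 81·1 + 10·(-8) = 1.
Times 246: 81·246 + 10·(-1968) = 246, so (246, -1968) solves it.
The general solution is p = 246 + 10k, q = -1968 − 81k; taking k = -24 gives the smaller pair p = 6, q = -24.
Check: 648·6 + 80·(-24) = 3888 − 1920 = 1968. ✓

p = 6, q = -24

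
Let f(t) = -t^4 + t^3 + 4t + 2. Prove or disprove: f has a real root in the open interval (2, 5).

f(2) = 2 and f(5) = -478, which have opposite signs.
Since f is a polynomial it is continuous on [2, 5].
By the Intermediate Value Theorem f must vanish at some point of (2, 5).

Yes, f has a root in the interval.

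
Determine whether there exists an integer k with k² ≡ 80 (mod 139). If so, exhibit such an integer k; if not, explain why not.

k = 91 works: 91² = 8281, and 8281 − 80 = 8201 = 59·139.

k = 91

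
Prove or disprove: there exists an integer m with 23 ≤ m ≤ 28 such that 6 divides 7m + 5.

Scanning upward from m = 23 gives 166, 173, none divisible by 6. m = 25 works, since 7·25 + 5 = 180 = 30·6.

m = 25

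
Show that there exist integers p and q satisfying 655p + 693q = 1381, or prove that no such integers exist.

655 and 693 are coprime, so 655p + 693q ranges over all of ℤ.
Dividing repeatedly: 693 = 1·655 + 38, 655 = 17·38 + 9, 38 = 4·9 + 2, 9 = 4·2 + 1, 2 = 2·1 + 0.
Working back up the chain: 1 = 9 − 4·2 = 9 − 4·(38 − 4·9) = −4·38 + 17·9 = −4·38 + 17·(655 − 17·38) = 17·655 − 293·38 = 17·655 − 293·(693 − 1·655) = −293·693 + 310·655. So 655·310 + 693·(-293) = 1.
Scaling by 1381 gives the particular solution (p, q) = (428110, -404633).
Shifting by a multiple of (693, −655) keeps it a solution: p = 428110 − 617·693 = 529, q = -404633 + 617·655 = -498.
Check: 655·529 + 693·(-498) = 346495 − 345114 = 1381. ✓

p = 529, q = -498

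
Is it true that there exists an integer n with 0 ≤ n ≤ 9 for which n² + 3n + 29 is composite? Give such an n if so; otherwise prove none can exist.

At n = 1: 1² + 3·1 + 29 = 33 = 3·11, which is composite.

n = 1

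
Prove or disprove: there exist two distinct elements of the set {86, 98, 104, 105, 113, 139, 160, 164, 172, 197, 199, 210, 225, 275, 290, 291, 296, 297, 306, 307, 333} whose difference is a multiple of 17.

The pair (86, 290) works.

86 mod 17 = 1 and 290 mod 17 = 1, so 290 − 86 = 204 = 12·17.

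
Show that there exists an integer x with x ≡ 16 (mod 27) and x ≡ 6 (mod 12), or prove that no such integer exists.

Reduce both congruences modulo 3, which divides 27 and 12: they say x ≡ 16 (mod 3) and x ≡ 6 (mod 3).
These are incompatible: 16 − 6 = 10 is not divisible by 3.
Hence the system has no solution.

There is no such integer.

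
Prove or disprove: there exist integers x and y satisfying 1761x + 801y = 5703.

Every value of 1761x + 801y is a multiple of gcd(1761, 801) = 3; since 3 ∣ 5703, solutions exist.
Dividing through by 3 reduces the equation to 587x + 267y = 1901.
Dividing repeatedly: 587 = 2·267 + 53, 267 = 5·53 + 2, 53 = 26·2 + 1, 2 = 2·1 + 0.
Back-substituting, 1 = 53 − 26·2 = 53 − 26·(267 − 5·53) = −26·267 + 131·53 = −26·267 + 131·(587 − 2·267) = 131·587 − 288·267; that is, 587·131 + 267·(-288) = 1.
Multiplying through by 1901: x = 131·1901 = 249031, y = (-288)·1901 = -547488 is a solution.
Shifting by a multiple of (267, −587) keeps it a solution: x = 249031 − 932·267 = 187, y = -547488 + 932·587 = -404.
Check: 1761·187 + 801·(-404) = 329307 − 323604 = 5703. ✓

x = 187, y = -404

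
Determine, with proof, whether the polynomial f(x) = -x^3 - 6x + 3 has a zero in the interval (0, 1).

f(0) = 3 and f(1) = -4, which have opposite signs.
Since f is a polynomial it is continuous on [0, 1].
By the Intermediate Value Theorem f must vanish at some point of (0, 1).

Yes, f has a root in the interval.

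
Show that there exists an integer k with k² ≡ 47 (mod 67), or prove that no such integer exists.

k = 39 works: 39² = 1521, and 1521 − 47 = 1474 = 22·67.

k = 39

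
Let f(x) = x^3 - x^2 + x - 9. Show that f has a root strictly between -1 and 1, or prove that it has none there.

Evaluate at the endpoints: f(-1) = -12, f(1) = -8 — same sign (negative).
f'(x) = 3x^2 - 2x + 1 has discriminant (-2)² − 4·3·1 = -8 < 0, so f' has no real roots and is positive for every real x.
So f is strictly increasing; between -1 and 1 its values lie between f(-1) = -12 and f(1) = -8, all negative. Therefore f has no root in (-1, 1).

f has no root in that interval.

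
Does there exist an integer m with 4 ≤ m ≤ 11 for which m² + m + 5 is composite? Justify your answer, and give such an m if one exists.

At m = 8: 8² + 8 + 5 = 77 = 7·11, which is composite.

m = 8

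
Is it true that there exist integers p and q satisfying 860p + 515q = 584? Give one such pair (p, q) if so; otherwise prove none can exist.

gcd(860, 515) = 5, so every integer of the form 860p + 515q is a multiple of 5.
But 584 = 5·116 + 4, so 5 ∤ 584.
Hence no integers p, q satisfy the equation.

No, no such integers exist.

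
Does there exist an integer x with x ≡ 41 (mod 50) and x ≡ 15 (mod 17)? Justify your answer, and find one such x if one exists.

Since 50 and 17 share no common factor, CRT says the pair of congruences has a solution (unique mod 850).
Any solution of the first congruence is x = 41 + 50t; substituting into the second, 50t ≡ 15 − 41 ≡ 8 (mod 17).
50 ≡ 16 (mod 17), so this reads 16t ≡ 8 (mod 17). Invert 16 mod 17 by the Euclidean algorithm: 17 = 1·16 + 1, 16 = 16·1 + 0; back-substituting, 1 = 17 − 1·16. Hence 16·(-1) ≡ 1, so 16⁻¹ ≡ -1 ≡ 16 (mod 17).
Multiplying by 16: t ≡ 16·8 = 128 ≡ 9 (mod 17).
With t = 9: x = 41 + 50·9 = 491.
Indeed 491 ≡ 41 (mod 50) and 491 ≡ 15 (mod 17).

x = 491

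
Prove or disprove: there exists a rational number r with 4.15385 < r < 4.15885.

r = 79/19

Look for a denominator N such that an integer falls strictly between N·4.15385 and N·4.15885. N = 19 works: 19·4.15385 = 78.92315 < 79 < 79.01815 = 19·4.15885.
So r = 79/19 works: it is a ratio of integers, and dividing 19·4.15385 < 79 < 19·4.15885 through by 19 gives 4.15385 < 79/19 < 4.15885.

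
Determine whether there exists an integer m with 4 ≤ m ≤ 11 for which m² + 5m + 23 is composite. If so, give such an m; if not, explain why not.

No, no such integer m in that range exists.

The values for m = 4, 5, …, 11 are 59, 73, 89, 107, 127, 149, 173, 199, and each of these is prime.
So no value in the range makes the expression composite.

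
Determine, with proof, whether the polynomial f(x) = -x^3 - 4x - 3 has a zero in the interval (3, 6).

Evaluate at the endpoints: f(3) = -42, f(6) = -243 — same sign (negative).
f'(x) = -3x^2 - 4 has discriminant 0² − 4·(-3)·(-4) = -48 < 0, so f' has no real roots and is negative for every real x.
So f is strictly decreasing; between 3 and 6 its values lie between f(3) = -42 and f(6) = -243, all negative. Therefore f has no root in (3, 6).

No.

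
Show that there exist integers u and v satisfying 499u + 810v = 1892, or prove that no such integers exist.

499 and 810 are coprime, so 499u + 810v ranges over all of ℤ.
Run the Euclidean algorithm on 810 and 499: 810 = 1·499 + 311, 499 = 1·311 + 188, 311 = 1·188 + 123, 188 = 1·123 + 65, 123 = 1·65 + 58, 65 = 1·58 + 7, 58 = 8·7 + 2, 7 = 3·2 + 1, 2 = 2·1 + 0.
Back-substituting, 1 = 7 − 3·2 = 7 − 3·(58 − 8·7) = −3·58 + 25·7 = −3·58 + 25·(65 − 1·58) = 25·65 − 28·58 = 25·65 − 28·(123 − 1·65) = −28·123 + 53·65 = −28·123 + 53·(188 − 1·123) = 53·188 − 81·123 = 53·188 − 81·(311 − 1·188) = −81·311 + 134·188 = −81·311 + 134·(499 − 1·311) = 134·499 − 215·311 = 134·499 − 215·(810 − 1·499) = −215·810 + 349·499; that is, 499·349 + 810·(-215) = 1.
Multiplying through by 1892: u = 349·1892 = 660308, v = (-215)·1892 = -406780 is a solution.
Shifting by a multiple of (810, −499) keeps it a solution: u = 660308 − 815·810 = 158, v = -406780 + 815·499 = -95.
Indeed 499·158 + 810·(-95) = 78842 − 76950 = 1892.

u = 158, v = -95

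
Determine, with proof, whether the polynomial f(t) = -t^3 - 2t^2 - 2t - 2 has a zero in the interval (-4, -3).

f(-4) = 38 and f(-3) = 13, both positive.
The derivative f'(t) = -3t^2 - 4t - 2 is a quadratic with discriminant (-4)² − 4·(-3)·(-2) = -8 < 0; it never vanishes, so it is always negative (sign of the leading coefficient).
Hence f is strictly decreasing on ℝ, and in particular on [-4, -3]. A strictly monotone function with same-sign endpoint values stays positive on the whole interval, so f has no zero in (-4, -3).

f has no root in that interval.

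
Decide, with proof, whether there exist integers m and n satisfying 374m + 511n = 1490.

374 and 511 are coprime, so 374m + 511n ranges over all of ℤ.
Dividing repeatedly: 511 = 1·374 + 137, 374 = 2·137 + 100, 137 = 1·100 + 37, 100 = 2·37 + 26, 37 = 1·26 + 11, 26 = 2·11 + 4, 11 = 2·4 + 3, 4 = 1·3 + 1, 3 = 3·1 + 0.
Unwinding: 1 = 4 − 1·3 = 4 − (11 − 2·4) = −11 + 3·4 = −11 + 3·(26 − 2·11) = 3·26 − 7·11 = 3·26 − 7·(37 − 1·26) = −7·37 + 10·26 = −7·37 + 10·(100 − 2·37) = 10·100 − 27·37 = 10·100 − 27·(137 − 1·100) = −27·137 + 37·100 = −27·137 + 37·(374 − 2·137) = 37·374 − 101·137 = 37·374 − 101·(511 − 1·374) = −101·511 + 138·374, i.e. 374·138 + 511·(-101) = 1.
Multiplying through by 1490: m = 138·1490 = 205620, n = (-101)·1490 = -150490 is a solution.
Shifting by a multiple of (511, −374) keeps it a solution: m = 205620 − 402·511 = 198, n = -150490 + 402·374 = -142.
Indeed 374·198 + 511·(-142) = 74052 − 72562 = 1490.

m = 198, n = -142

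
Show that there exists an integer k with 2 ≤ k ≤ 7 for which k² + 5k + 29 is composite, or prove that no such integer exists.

At k = 6: 6² + 5·6 + 29 = 95 = 5·19, which is composite.

k = 6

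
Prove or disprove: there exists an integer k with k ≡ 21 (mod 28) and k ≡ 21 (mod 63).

gcd(28, 63) = 7. A simultaneous solution exists iff 21 ≡ 21 (mod 7); here 21 mod 7 = 0 = 21 mod 7, so it does.
In fact k = 21 itself already satisfies 21 mod 63 = 21.
Verify: 21 = 0·28 + 21 and 21 = 0·63 + 21. ✓

k = 21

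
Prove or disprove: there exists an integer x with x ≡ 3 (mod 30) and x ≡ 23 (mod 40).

x = 63

gcd(30, 40) = 10. A simultaneous solution exists iff 3 ≡ 23 (mod 10); here 3 mod 10 = 3 = 23 mod 10, so it does.
Step through x = 3, 3 + 30, 3 + 2·30, …: the values 3, 33, 63 reduce mod 40 to 3, 33, 23. The value 63 hits 23.
Indeed 63 ≡ 3 (mod 30) and 63 ≡ 23 (mod 40).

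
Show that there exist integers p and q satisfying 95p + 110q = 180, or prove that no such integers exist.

Every value of 95p + 110q is a multiple of gcd(95, 110) = 5; since 5 ∣ 180, solutions exist.
Dividing through by 5 reduces the equation to 19p + 22q = 36.
Run the Euclidean algorithm on 22 and 19: 22 = 1·19 + 3, 19 = 6·3 + 1, 3 = 3·1 + 0.
Back-substituting, 1 = 19 − 6·3 = 19 − 6·(22 − 1·19) = −6·22 + 7·19; that is, 19·7 + 22·(-6) = 1.
Scaling by 36 gives the particular solution (p, q) = (252, -216).
Shifting by a multiple of (22, −19) keeps it a solution: p = 252 − 11·22 = 10, q = -216 + 11·19 = -7.
Check: 95·10 + 110·(-7) = 950 − 770 = 180. ✓

p = 10, q = -7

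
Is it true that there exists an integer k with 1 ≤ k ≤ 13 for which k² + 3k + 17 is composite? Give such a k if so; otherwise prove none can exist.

At k = 1: 1² + 3·1 + 17 = 21 = 3·7, which is composite.

k = 1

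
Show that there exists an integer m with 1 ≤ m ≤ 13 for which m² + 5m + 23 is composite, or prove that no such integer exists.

No such integer m in that range exists.

The values for m = 1, 2, …, 13 are 29, 37, 47, 59, 73, 89, 107, 127, 149, 173, 199, 227, 257, and each of these is prime.
So no value in the range makes the expression composite.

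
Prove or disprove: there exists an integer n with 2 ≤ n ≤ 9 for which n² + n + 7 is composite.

n = 4

At n = 4: 4² + 4 + 7 = 27 = 3·9, which is composite.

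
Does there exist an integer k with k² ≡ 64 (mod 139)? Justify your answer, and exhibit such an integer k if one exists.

k = 131

k = 131 works: 131² = 17161, and 17161 − 64 = 17097 = 123·139.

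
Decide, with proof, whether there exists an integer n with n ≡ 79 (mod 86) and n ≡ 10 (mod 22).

Both moduli are multiples of 2 = gcd(86, 22), so any solution would satisfy n ≡ 79 and n ≡ 10 modulo 2 simultaneously.
But 79 mod 2 = 1 while 10 mod 2 = 0, a contradiction.
Hence the system has no solution.

There is no such integer.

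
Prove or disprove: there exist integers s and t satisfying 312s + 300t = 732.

Every value of 312s + 300t is a multiple of gcd(312, 300) = 12; since 12 ∣ 732, solutions exist.
Dividing through by 12 reduces the equation to 26s + 25t = 61.
Dividing repeatedly: 26 = 1·25 + 1, 25 = 25·1 + 0.
Working back up the chain: 1 = 26 − 1·25. So 26·1 + 25·(-1) = 1.
Scaling by 61 gives the particular solution (s, t) = (61, -61).
Shifting by a multiple of (25, −26) keeps it a solution: s = 61 − 2·25 = 11, t = -61 + 2·26 = -9.
Indeed 312·11 + 300·(-9) = 3432 − 2700 = 732.

s = 11, t = -9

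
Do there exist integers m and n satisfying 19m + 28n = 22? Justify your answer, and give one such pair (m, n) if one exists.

19 and 28 are coprime, so 19m + 28n ranges over all of ℤ.
Euclidean algorithm: 28 = 1·19 + 9, 19 = 2·9 + 1, 9 = 9·1 + 0.
Back-substituting, 1 = 19 − 2·9 = 19 − 2·(28 − 1·19) = −2·28 + 3·19; that is, 19·3 + 28·(-2) = 1.
Multiplying through by 22: m = 3·22 = 66, n = (-2)·22 = -44 is a solution.
Subtracting 2·28 from m and adding 2·19 to n gives the tidier solution (10, -6).
Indeed 19·10 + 28·(-6) = 190 − 168 = 22.

m = 10, n = -6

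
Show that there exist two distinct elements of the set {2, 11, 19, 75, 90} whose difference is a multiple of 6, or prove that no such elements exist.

Reduce each element modulo 6: 2↦2, 11↦5, 19↦1, 75↦3, 90↦0.
These 5 residues are pairwise different, hence no difference of two elements is divisible by 6.

No such pair exists.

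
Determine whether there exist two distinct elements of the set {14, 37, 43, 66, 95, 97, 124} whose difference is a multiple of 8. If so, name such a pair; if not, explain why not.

No such pair exists.

Two integers differ by a multiple of 8 exactly when they have the same residue mod 8. The residues are 14↦6, 37↦5, 43↦3, 66↦2, 95↦7, 97↦1, 124↦4.
All 7 residues are distinct, so no two elements differ by a multiple of 8.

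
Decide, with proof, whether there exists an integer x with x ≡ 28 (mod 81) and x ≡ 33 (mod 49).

Since 81 and 49 share no common factor, CRT says the pair of congruences has a solution (unique mod 3969).
Write x = 28 + 81t and require 28 + 81t ≡ 33 (mod 49), i.e. 81t ≡ 5 (mod 49).
81 ≡ 32 (mod 49), so this reads 32t ≡ 5 (mod 49). To invert 32 modulo 49: 49 = 1·32 + 17, 32 = 1·17 + 15, 17 = 1·15 + 2, 15 = 7·2 + 1, 2 = 2·1 + 0, and unwinding, 1 = 15 − 7·2 = 15 − 7·(17 − 1·15) = −7·17 + 8·15 = −7·17 + 8·(32 − 1·17) = 8·32 − 15·17 = 8·32 − 15·(49 − 1·32) = −15·49 + 23·32. Thus 32⁻¹ ≡ 23 (mod 49).
Multiplying by 23: t ≡ 23·5 = 115 ≡ 17 (mod 49).
With t = 17: x = 28 + 81·17 = 1405.
Verify: 1405 = 17·81 + 28 and 1405 = 28·49 + 33. ✓

x = 1405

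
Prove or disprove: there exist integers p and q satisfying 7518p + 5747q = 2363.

No, no such integers exist.

Both 7518 and 5747 are divisible by gcd(7518, 5747) = 7, hence so is any combination 7518p + 5747q.
But 2363 = 7·337 + 4, so 7 ∤ 2363.
Therefore 7518p + 5747q = 2363 has no solution in integers.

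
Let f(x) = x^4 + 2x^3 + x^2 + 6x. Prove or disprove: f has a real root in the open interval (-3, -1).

f(-3) = 18 and f(-1) = -6, which have opposite signs.
Since f is a polynomial it is continuous on [-3, -1].
By the Intermediate Value Theorem, f takes the value 0 somewhere in the open interval.

Such a root exists.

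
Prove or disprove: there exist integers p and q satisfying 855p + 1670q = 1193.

gcd(855, 1670) = 5, so every integer of the form 855p + 1670q is a multiple of 5.
However 1193 leaves remainder 3 on division by 5.
So the equation is unsolvable over ℤ.

No such integers exist.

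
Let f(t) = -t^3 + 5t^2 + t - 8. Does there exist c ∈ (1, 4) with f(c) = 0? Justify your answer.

Yes, such a c exists.

f(1) = -3 and f(4) = 12, which have opposite signs.
f is continuous everywhere (it is a polynomial), in particular on [1, 4].
By the Intermediate Value Theorem, f takes the value 0 somewhere in the open interval.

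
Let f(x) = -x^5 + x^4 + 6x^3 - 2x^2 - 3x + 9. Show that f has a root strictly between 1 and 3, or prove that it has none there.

Such a root exists.

f(1) = 10 and f(3) = -18, which have opposite signs.
f is continuous everywhere (it is a polynomial), in particular on [1, 3].
By the Intermediate Value Theorem f must vanish at some point of (1, 3).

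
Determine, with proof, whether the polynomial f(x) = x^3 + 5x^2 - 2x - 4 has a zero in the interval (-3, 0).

f(-3) = 20 and f(0) = -4, which have opposite signs.
f is continuous everywhere (it is a polynomial), in particular on [-3, 0].
By the Intermediate Value Theorem, f takes the value 0 somewhere in the open interval.

Such a root exists.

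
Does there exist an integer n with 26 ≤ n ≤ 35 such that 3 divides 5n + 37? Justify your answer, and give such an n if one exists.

Try n = 28: 5·28 + 37 = 177 = 59·3, which is divisible by 3.

n = 28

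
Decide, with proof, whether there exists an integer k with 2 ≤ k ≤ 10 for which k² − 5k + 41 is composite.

At k = 9: 9² − 5·9 + 41 = 77 = 7·11, which is composite.

k = 9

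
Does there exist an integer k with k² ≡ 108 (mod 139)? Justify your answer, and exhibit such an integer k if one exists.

Apply Euler's criterion with the prime 139: 108 is a quadratic residue iff 108^69 ≡ 1 (mod 139), and a non-residue iff it is ≡ −1.
Repeated squaring mod 139: 108^2 = 11664 ≡ 127; 108^4 ≡ 127² = 16129 ≡ 5; 108^8 ≡ 5² = 25 ≡ 25; 108^16 ≡ 25² = 625 ≡ 69; 108^32 ≡ 69² = 4761 ≡ 35; 108^64 ≡ 35² = 1225 ≡ 113.
Since 69 = 64 + 4 + 1, 108^69 ≡ 113 · 5 · 108; multiplying out mod 139: 113·5 = 565 ≡ 9, then 9·108 = 972 ≡ 138. Thus 108^69 ≡ 138 ≡ −1 (mod 139).
By Euler's criterion 108 is a quadratic non-residue mod 139: no k satisfies k² ≡ 108 (mod 139).

No such integer exists.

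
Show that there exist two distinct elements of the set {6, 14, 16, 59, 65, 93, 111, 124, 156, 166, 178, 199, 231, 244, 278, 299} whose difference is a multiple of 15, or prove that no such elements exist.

Both 6 and 111 leave remainder 6 on division by 15; their difference 105 = 7·15 is a multiple of 15.

6 and 111 are such a pair.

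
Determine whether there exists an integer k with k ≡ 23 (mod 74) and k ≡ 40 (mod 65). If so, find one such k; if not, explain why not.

k = 2835

The moduli 74 and 65 are coprime, so by the Chinese Remainder Theorem a unique solution modulo 4810 exists.
Write k = 23 + 74t and require 23 + 74t ≡ 40 (mod 65), i.e. 74t ≡ 17 (mod 65).
74 ≡ 9 (mod 65), so this reads 9t ≡ 17 (mod 65). Invert 9 mod 65 by the Euclidean algorithm: 65 = 7·9 + 2, 9 = 4·2 + 1, 2 = 2·1 + 0; back-substituting, 1 = 9 − 4·2 = 9 − 4·(65 − 7·9) = −4·65 + 29·9. Hence 9·29 ≡ 1, so 9⁻¹ ≡ 29 (mod 65).
Multiplying by 29: t ≡ 29·17 = 493 ≡ 38 (mod 65).
Taking t = 38 gives k = 23 + 74·38 = 2835.
Verify: 2835 = 38·74 + 23 and 2835 = 43·65 + 40. ✓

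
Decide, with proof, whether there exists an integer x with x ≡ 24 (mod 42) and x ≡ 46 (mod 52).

gcd(42, 52) = 2. A simultaneous solution exists iff 24 ≡ 46 (mod 2); here 24 mod 2 = 0 = 46 mod 2, so it does.
Step through x = 24, 24 + 42, 24 + 2·42, …: the values 24, 66, 108, 150 reduce mod 52 to 24, 14, 4, 46. The value 150 hits 46.
Verify: 150 = 3·42 + 24 and 150 = 2·52 + 46. ✓

x = 150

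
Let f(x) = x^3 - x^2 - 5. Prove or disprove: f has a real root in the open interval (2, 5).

f(2) = -1 and f(5) = 95, which have opposite signs.
Since f is a polynomial it is continuous on [2, 5].
By the Intermediate Value Theorem, f takes the value 0 somewhere in the open interval.

Such a root exists.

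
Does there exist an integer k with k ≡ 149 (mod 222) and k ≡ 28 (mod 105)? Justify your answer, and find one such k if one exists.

gcd(222, 105) = 3. If k ≡ 149 (mod 222) and k ≡ 28 (mod 105), then k ≡ 149 (mod 3) and k ≡ 28 (mod 3).
However 149 ≡ 2 and 28 ≡ 1 (mod 3), and 2 ≠ 1.
Therefore no such k exists.

There is no such integer.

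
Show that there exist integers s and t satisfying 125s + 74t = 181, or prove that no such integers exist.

125 and 74 are coprime, so 125s + 74t ranges over all of ℤ.
Dividing repeatedly: 125 = 1·74 + 51, 74 = 1·51 + 23, 51 = 2·23 + 5, 23 = 4·5 + 3, 5 = 1·3 + 2, 3 = 1·2 + 1, 2 = 2·1 + 0.
Unwinding: 1 = 3 − 1·2 = 3 − (5 − 1·3) = −5 + 2·3 = −5 + 2·(23 − 4·5) = 2·23 − 9·5 = 2·23 − 9·(51 − 2·23) = −9·51 + 20·23 = −9·51 + 20·(74 − 1·51) = 20·74 − 29·51 = 20·74 − 29·(125 − 1·74) = −29·125 + 49·74, i.e. 125·(-29) + 74·49 = 1.
Scaling by 181 gives the particular solution (s, t) = (-5249, 8869).
Shifting by a multiple of (74, −125) keeps it a solution: s = -5249 + 71·74 = 5, t = 8869 − 71·125 = -6.
Check: 125·5 + 74·(-6) = 625 − 444 = 181. ✓

s = 5, t = -6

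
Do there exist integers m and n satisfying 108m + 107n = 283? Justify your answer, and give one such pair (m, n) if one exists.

m = 69, n = -67

108 and 107 are coprime, so 108m + 107n ranges over all of ℤ.
Euclidean algorithm: 108 = 1·107 + 1, 107 = 107·1 + 0.
Working back up the chain: 1 = 108 − 1·107. So 108·1 + 107·(-1) = 1.
Times 283: 108·283 + 107·(-283) = 283, so (283, -283) solves it.
The general solution is m = 283 + 107k, n = -283 − 108k; taking k = -2 gives the smaller pair m = 69, n = -67.
Indeed 108·69 + 107·(-67) = 7452 − 7169 = 283.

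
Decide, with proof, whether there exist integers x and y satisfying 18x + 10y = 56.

gcd(18, 10) = 2, and 2 divides 56, so integer solutions exist.
Dividing through by 2 reduces the equation to 9x + 5y = 28.
Euclidean algorithm: 9 = 1·5 + 4, 5 = 1·4 + 1, 4 = 4·1 + 0.
Back-substituting, 1 = 5 − 1·4 = 5 − (9 − 1·5) = −9 + 2·5; that is, 9·(-1) + 5·2 = 1.
Multiplying through by 28: x = (-1)·28 = -28, y = 2·28 = 56 is a solution.
Adding 6·5 to x and subtracting 6·9 from y gives the tidier solution (2, 2).
Indeed 18·2 + 10·2 = 36 + 20 = 56.

x = 2, y = 2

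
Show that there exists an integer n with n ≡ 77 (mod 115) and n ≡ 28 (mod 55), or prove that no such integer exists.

No, no such integer exists.

gcd(115, 55) = 5. If n ≡ 77 (mod 115) and n ≡ 28 (mod 55), then n ≡ 77 (mod 5) and n ≡ 28 (mod 5).
These are incompatible: 77 − 28 = 49 is not divisible by 5.
Therefore no such n exists.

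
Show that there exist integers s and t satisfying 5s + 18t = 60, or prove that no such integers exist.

5 and 18 are coprime, so 5s + 18t ranges over all of ℤ.
Euclidean algorithm: 18 = 3·5 + 3, 5 = 1·3 + 2, 3 = 1·2 + 1, 2 = 2·1 + 0.
Unwinding: 1 = 3 − 1·2 = 3 − (5 − 1·3) = −5 + 2·3 = −5 + 2·(18 − 3·5) = 2·18 − 7·5, i.e. 5·(-7) + 18·2 = 1.
Multiplying through by 60: s = (-7)·60 = -420, t = 2·60 = 120 is a solution.
The general solution is s = -420 + 18k, t = 120 − 5k; taking k = 24 gives the smaller pair s = 12, t = 0.
Check: 5·12 + 18·0 = 60 + 0 = 60. ✓

s = 12, t = 0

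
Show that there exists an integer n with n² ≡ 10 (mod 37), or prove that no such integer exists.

n = 11

n = 11 works: 11² = 121, and 121 − 10 = 111 = 3·37.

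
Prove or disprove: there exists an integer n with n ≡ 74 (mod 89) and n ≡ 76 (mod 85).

gcd(89, 85) = 1, so the Chinese Remainder Theorem guarantees exactly one residue class mod 7565 satisfying both.
Any solution of the first congruence is n = 74 + 89t; substituting into the second, 89t ≡ 76 − 74 ≡ 2 (mod 85).
89 ≡ 4 (mod 85), so this reads 4t ≡ 2 (mod 85). To invert 4 modulo 85: 85 = 21·4 + 1, 4 = 4·1 + 0, and unwinding, 1 = 85 − 21·4. Thus 4⁻¹ ≡ -21 ≡ 64 (mod 85).
Therefore t ≡ 64·2 = 128 ≡ 43 (mod 85).
With t = 43: n = 74 + 89·43 = 3901.
Verify: 3901 = 43·89 + 74 and 3901 = 45·85 + 76. ✓

n = 3901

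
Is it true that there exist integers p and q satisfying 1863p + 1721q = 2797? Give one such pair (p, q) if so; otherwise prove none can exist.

p = 759, q = -820

1863 and 1721 are coprime, so 1863p + 1721q ranges over all of ℤ.
Dividing repeatedly: 1863 = 1·1721 + 142, 1721 = 12·142 + 17, 142 = 8·17 + 6, 17 = 2·6 + 5, 6 = 1·5 + 1, 5 = 5·1 + 0.
Working back up the chain: 1 = 6 − 1·5 = 6 − (17 − 2·6) = −17 + 3·6 = −17 + 3·(142 − 8·17) = 3·142 − 25·17 = 3·142 − 25·(1721 − 12·142) = −25·1721 + 303·142 = −25·1721 + 303·(1863 − 1·1721) = 303·1863 − 328·1721. So 1863·303 + 1721·(-328) = 1.
Times 2797: 1863·847491 + 1721·(-917416) = 2797, so (847491, -917416) solves it.
Shifting by a multiple of (1721, −1863) keeps it a solution: p = 847491 − 492·1721 = 759, q = -917416 + 492·1863 = -820.
Check: 1863·759 + 1721·(-820) = 1414017 − 1411220 = 2797. ✓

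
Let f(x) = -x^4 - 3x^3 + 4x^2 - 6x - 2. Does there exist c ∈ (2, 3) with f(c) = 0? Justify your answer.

The endpoint values f(2) = -38 and f(3) = -146 are both negative. Claim: f(x) < 0 for every x in (2, 3).
Shift to the endpoint 2: with x = 2 + u (0 < u < 1), one computes f(2 + u) = -u^4 - 11u^3 - 38u^2 - 58u - 38.
The nonzero coefficients here are all negative, so for u > 0 every term is negative (or zero), and the constant term -38 is strictly negative.
So f is strictly negative on (2, 3); no root exists in the interval.

No.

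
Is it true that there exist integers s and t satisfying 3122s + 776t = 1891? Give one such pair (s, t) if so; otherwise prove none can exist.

No such integers exist.

Both 3122 and 776 are divisible by gcd(3122, 776) = 2, hence so is any combination 3122s + 776t.
But 1891 = 2·945 + 1, so 2 ∤ 1891.
So the equation is unsolvable over ℤ.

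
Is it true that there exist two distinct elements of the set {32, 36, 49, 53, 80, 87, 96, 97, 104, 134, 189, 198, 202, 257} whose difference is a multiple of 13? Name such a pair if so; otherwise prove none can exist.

Reduce each element mod 13: 32↦6, 36↦10, 49↦10, 53↦1, 80↦2, 87↦9, 96↦5, 97↦6, 104↦0, 134↦4, 189↦7, 198↦3, 202↦7, 257↦10. The residue 6 repeats (at 32 and 97), and 97 − 32 = 65 = 5·13.

The pair (32, 97) works.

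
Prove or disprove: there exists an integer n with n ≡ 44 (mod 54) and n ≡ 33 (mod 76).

There is no such integer.

Reduce both congruences modulo 2, which divides 54 and 76: they say n ≡ 44 (mod 2) and n ≡ 33 (mod 2).
These are incompatible: 44 − 33 = 11 is not divisible by 2.
Hence the system has no solution.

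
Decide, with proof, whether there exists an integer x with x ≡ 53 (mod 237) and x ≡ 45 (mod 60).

Reduce both congruences modulo 3, which divides 237 and 60: they say x ≡ 53 (mod 3) and x ≡ 45 (mod 3).
However 53 ≡ 2 and 45 ≡ 0 (mod 3), and 2 ≠ 0.
Therefore no such x exists.

There is no such integer.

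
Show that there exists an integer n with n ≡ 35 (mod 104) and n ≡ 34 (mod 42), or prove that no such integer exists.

Both moduli are multiples of 2 = gcd(104, 42), so any solution would satisfy n ≡ 35 and n ≡ 34 modulo 2 simultaneously.
These are incompatible: 35 − 34 = 1 is not divisible by 2.
Hence the system has no solution.

No, no such integer exists.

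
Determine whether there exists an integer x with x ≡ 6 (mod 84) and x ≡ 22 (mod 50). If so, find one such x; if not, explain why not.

The moduli are not coprime: gcd(84, 50) = 2. Compatibility requires 2 ∣ (22 − 6) = 16, which holds, so solutions exist.
Write x = 6 + 84t. Then 84t ≡ 22 − 6 ≡ 16 (mod 50); dividing through by 2 gives 42t ≡ 8 (mod 25).
42 ≡ 17 (mod 25), so this reads 17t ≡ 8 (mod 25). Since 17·3 = 51 = 2·25 + 1, the inverse of 17 mod 25 is 3.
Therefore t ≡ 3·8 = 24 (mod 25).
Then x = 6 + 84·24 = 2022.
Indeed 2022 ≡ 6 (mod 84) and 2022 ≡ 22 (mod 50).

x = 2022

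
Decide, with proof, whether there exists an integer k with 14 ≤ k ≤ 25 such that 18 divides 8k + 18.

k = 18 works, since 8·18 + 18 = 162 = 9·18.

k = 18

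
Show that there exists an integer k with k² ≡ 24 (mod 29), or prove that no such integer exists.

k = 16 works: 16² = 256, and 256 − 24 = 232 = 8·29.

k = 16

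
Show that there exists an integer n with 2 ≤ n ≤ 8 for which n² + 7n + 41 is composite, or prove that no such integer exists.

n = 4

At n = 4: 4² + 7·4 + 41 = 85 = 5·17, which is composite.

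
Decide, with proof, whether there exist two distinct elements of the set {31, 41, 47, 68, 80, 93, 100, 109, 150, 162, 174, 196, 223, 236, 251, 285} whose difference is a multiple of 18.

No, no such pair exists.

Residues mod 18: 31↦13, 41↦5, 47↦11, 68↦14, 80↦8, 93↦3, 100↦10, 109↦1, 150↦6, 162↦0, 174↦12, 196↦16, 223↦7, 236↦2, 251↦17, 285↦15.
No residue repeats among the 16 elements, so no pair has difference ≡ 0 (mod 18).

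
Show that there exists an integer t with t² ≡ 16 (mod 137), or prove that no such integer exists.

t = 133

Take t = 133. Then 133² = 17689 = 129·137 + 16, so 133² ≡ 16 (mod 137).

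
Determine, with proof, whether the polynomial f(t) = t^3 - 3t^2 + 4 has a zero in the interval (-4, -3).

The endpoint values f(-4) = -108 and f(-3) = -50 are both negative. Claim: f(t) < 0 for every t in (-4, -3).
Substitute t = -3 − u, where 0 < u < 1 on the interval. Expanding, f(-3 − u) = -u^3 - 12u^2 - 45u - 50.
The nonzero coefficients here are all negative, so for u > 0 every term is negative (or zero), and the constant term -50 is strictly negative.
So f is strictly negative on (-4, -3); no root exists in the interval.

No such root exists.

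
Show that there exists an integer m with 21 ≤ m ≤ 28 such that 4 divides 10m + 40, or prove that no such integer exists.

Try m = 22: 10·22 + 40 = 260 = 65·4, which is divisible by 4.

m = 22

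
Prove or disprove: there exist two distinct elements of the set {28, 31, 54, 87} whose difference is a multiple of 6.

There is no such pair.

Residues mod 6: 28↦4, 31↦1, 54↦0, 87↦3.
All 4 residues are distinct, so no two elements differ by a multiple of 6.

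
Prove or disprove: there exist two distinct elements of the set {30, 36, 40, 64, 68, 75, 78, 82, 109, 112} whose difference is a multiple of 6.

Both 30 and 36 leave remainder 0 on division by 6; their difference 6 = 1·6 is a multiple of 6.

The pair (30, 36) works.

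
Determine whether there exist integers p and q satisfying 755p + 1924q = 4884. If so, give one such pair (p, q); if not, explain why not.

p = 1036, q = -404

755 and 1924 are coprime, so 755p + 1924q ranges over all of ℤ.
Dividing repeatedly: 1924 = 2·755 + 414, 755 = 1·414 + 341, 414 = 1·341 + 73, 341 = 4·73 + 49, 73 = 1·49 + 24, 49 = 2·24 + 1, 24 = 24·1 + 0.
Unwinding: 1 = 49 − 2·24 = 49 − 2·(73 − 1·49) = −2·73 + 3·49 = −2·73 + 3·(341 − 4·73) = 3·341 − 14·73 = 3·341 − 14·(414 − 1·341) = −14·414 + 17·341 = −14·414 + 17·(755 − 1·414) = 17·755 − 31·414 = 17·755 − 31·(1924 − 2·755) = −31·1924 + 79·755, i.e. 755·79 + 1924·(-31) = 1.
Times 4884: 755·385836 + 1924·(-151404) = 4884, so (385836, -151404) solves it.
Shifting by a multiple of (1924, −755) keeps it a solution: p = 385836 − 200·1924 = 1036, q = -151404 + 200·755 = -404.
Check: 755·1036 + 1924·(-404) = 782180 − 777296 = 4884. ✓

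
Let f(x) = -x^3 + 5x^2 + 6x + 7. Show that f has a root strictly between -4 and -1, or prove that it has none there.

The endpoint values f(-4) = 127 and f(-1) = 7 are both positive. Claim: f(x) > 0 for every x in (-4, -1).
Shift to the endpoint -1: with x = -1 − u (0 < u < 3), one computes f(-1 − u) = u^3 + 8u^2 + 7u + 7.
The nonzero coefficients here are all positive, so for u > 0 every term is positive (or zero), and the constant term 7 is strictly positive.
So f is strictly positive on (-4, -1); no root exists in the interval.

f has no root in that interval.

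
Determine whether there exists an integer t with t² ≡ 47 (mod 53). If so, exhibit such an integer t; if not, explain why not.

t = 10 works: 10² = 100, and 100 − 47 = 53 = 1·53.

t = 10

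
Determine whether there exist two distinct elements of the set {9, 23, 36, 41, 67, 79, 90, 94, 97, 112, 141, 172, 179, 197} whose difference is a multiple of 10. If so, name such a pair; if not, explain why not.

Yes: 9 and 79.

Reduce each element mod 10: 9↦9, 23↦3, 36↦6, 41↦1, 67↦7, 79↦9, 90↦0, 94↦4, 97↦7, 112↦2, 141↦1, 172↦2, 179↦9, 197↦7. The residue 9 repeats (at 9 and 79), and 79 − 9 = 70 = 7·10.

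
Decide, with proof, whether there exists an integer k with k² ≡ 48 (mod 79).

No, no such integer exists.

Apply Euler's criterion with the prime 79: 48 is a quadratic residue iff 48^39 ≡ 1 (mod 79), and a non-residue iff it is ≡ −1.
Squaring successively (mod 79): 48^2 = 2304 ≡ 13; 48^4 ≡ 13² = 169 ≡ 11; 48^8 ≡ 11² = 121 ≡ 42; 48^16 ≡ 42² = 1764 ≡ 26; 48^32 ≡ 26² = 676 ≡ 44.
Since 39 = 32 + 4 + 2 + 1, 48^39 ≡ 44 · 11 · 13 · 48; multiplying out mod 79: 44·11 = 484 ≡ 10, then 10·13 = 130 ≡ 51, then 51·48 = 2448 ≡ 78. Thus 48^39 ≡ 78 ≡ −1 (mod 79).
By Euler's criterion 48 is a quadratic non-residue mod 79: no k satisfies k² ≡ 48 (mod 79).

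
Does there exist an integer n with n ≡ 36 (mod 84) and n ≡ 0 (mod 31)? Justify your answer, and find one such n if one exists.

n = 372

The moduli 84 and 31 are coprime, so by the Chinese Remainder Theorem a unique solution modulo 2604 exists.
Any solution of the first congruence is n = 36 + 84t; substituting into the second, 84t ≡ 0 − 36 ≡ 26 (mod 31).
84 ≡ 22 (mod 31), so this reads 22t ≡ 26 (mod 31). Since 22·24 = 528 = 17·31 + 1, the inverse of 22 mod 31 is 24.
Therefore t ≡ 24·26 = 624 ≡ 4 (mod 31).
Taking t = 4 gives n = 36 + 84·4 = 372.
Indeed 372 ≡ 36 (mod 84) and 372 ≡ 0 (mod 31).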